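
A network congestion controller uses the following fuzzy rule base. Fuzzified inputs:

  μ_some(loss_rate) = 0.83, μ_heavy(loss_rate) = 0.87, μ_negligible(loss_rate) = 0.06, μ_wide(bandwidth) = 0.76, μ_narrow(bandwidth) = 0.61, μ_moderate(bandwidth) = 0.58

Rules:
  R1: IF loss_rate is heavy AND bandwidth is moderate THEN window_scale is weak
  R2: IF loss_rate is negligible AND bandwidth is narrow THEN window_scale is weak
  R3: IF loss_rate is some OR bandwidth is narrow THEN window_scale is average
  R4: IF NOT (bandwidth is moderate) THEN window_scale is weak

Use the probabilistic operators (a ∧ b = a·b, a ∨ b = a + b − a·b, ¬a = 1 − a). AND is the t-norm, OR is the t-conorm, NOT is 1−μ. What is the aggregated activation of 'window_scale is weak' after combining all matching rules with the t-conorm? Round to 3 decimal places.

R1: heavy=0.87, moderate=0.58; AND[a·b] → w = 0.5046
R2: negligible=0.06, narrow=0.61; AND[a·b] → w = 0.0366
R3: some=0.83, narrow=0.61; OR[a + b − a·b] → w = 0.9337
R4: ¬moderate=1−0.58=0.42 → w = 0.4200
Rules with consequent 'weak': {R1, R2, R4} → strengths 0.5046, 0.0366, 0.4200
Aggregate via t-conorm [a + b − a·b]: 0.7232

0.723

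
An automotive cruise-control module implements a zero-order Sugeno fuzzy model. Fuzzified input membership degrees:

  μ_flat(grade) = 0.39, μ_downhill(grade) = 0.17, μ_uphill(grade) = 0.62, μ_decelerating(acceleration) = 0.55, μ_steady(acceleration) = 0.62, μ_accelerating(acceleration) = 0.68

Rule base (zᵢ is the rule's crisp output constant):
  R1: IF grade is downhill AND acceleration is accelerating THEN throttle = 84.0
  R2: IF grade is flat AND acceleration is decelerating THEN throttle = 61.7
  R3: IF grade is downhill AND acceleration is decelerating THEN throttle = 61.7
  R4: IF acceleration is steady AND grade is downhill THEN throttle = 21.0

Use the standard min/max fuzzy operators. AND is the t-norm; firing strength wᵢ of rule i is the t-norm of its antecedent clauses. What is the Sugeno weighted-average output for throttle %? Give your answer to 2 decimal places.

58.22

R1 (z=84.0): downhill=0.17, accelerating=0.68; AND[min(a, b)] → w = 0.17
R2 (z=61.7): flat=0.39, decelerating=0.55; AND[min(a, b)] → w = 0.39
R3 (z=61.7): downhill=0.17, decelerating=0.55; AND[min(a, b)] → w = 0.17
R4 (z=21.0): steady=0.62, downhill=0.17; AND[min(a, b)] → w = 0.17
Weighted average = (0.17·84.0 + 0.39·61.7 + 0.17·61.7 + 0.17·21.0) / (0.17 + 0.39 + 0.17 + 0.17)
  = 52.4020 / 0.9000 = 58.22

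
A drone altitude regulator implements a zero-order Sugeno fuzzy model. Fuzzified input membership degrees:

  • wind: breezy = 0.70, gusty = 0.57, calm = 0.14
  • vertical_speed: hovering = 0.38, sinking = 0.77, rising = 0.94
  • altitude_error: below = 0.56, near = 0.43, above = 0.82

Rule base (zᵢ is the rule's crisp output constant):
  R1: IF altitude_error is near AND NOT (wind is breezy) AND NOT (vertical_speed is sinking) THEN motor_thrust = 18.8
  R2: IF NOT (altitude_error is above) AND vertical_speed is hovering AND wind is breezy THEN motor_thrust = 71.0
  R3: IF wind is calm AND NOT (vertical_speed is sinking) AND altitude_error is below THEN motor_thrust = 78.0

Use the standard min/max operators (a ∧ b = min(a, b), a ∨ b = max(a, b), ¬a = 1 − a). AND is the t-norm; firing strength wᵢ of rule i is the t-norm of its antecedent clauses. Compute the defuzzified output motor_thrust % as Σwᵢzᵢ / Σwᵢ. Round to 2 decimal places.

50.95

R1 (z=18.8): near=0.43, ¬breezy=1−0.70=0.30, ¬sinking=1−0.77=0.23; AND[min(a, b)] → w = 0.23
R2 (z=71.0): ¬above=1−0.82=0.18, hovering=0.38, breezy=0.70; AND[min(a, b)] → w = 0.18
R3 (z=78.0): calm=0.14, ¬sinking=1−0.77=0.23, below=0.56; AND[min(a, b)] → w = 0.14
Weighted average = (0.23·18.8 + 0.18·71.0 + 0.14·78.0) / (0.23 + 0.18 + 0.14)
  = 28.0240 / 0.5500 = 50.95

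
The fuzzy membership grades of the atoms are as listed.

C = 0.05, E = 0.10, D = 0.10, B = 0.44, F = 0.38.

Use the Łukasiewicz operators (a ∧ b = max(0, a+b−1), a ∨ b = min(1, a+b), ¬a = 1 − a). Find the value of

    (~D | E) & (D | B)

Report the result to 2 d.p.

0.54

~D = 1 − 0.10 = 0.90
~D | E = min(1, a+b) on (0.90, 0.10) = 1.00
D | B = min(1, a+b) on (0.10, 0.44) = 0.54
(~D | E) & (D | B) = max(0, a+b−1) on (1.00, 0.54) = 0.54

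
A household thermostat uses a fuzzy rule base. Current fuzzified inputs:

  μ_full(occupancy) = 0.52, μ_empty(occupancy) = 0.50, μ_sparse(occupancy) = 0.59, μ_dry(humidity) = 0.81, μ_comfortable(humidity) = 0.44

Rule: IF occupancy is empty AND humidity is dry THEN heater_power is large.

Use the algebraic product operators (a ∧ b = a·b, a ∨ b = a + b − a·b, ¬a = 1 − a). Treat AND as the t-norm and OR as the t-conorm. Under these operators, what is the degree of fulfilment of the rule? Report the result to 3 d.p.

0.405

firing strength: empty=0.50, dry=0.81; AND[a·b] → w = 0.4050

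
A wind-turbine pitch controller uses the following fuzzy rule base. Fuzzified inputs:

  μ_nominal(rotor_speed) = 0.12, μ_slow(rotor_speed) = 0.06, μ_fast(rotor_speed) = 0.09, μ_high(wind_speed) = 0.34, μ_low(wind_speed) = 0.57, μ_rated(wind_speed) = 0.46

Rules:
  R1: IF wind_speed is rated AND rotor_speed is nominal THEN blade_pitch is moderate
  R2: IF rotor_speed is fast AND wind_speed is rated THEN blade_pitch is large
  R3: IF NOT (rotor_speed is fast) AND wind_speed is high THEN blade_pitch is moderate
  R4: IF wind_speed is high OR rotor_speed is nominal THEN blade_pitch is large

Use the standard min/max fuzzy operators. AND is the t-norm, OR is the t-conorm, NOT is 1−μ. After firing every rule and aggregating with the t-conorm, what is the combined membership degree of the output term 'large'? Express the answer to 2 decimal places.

0.34

R1: rated=0.46, nominal=0.12; AND[min(a, b)] → w = 0.12
R2: fast=0.09, rated=0.46; AND[min(a, b)] → w = 0.09
R3: ¬fast=1−0.09=0.91, high=0.34; AND[min(a, b)] → w = 0.34
R4: high=0.34, nominal=0.12; OR[max(a, b)] → w = 0.34
Rules with consequent 'large': {R2, R4} → strengths 0.09, 0.34
Aggregate via t-conorm [max(a, b)]: 0.34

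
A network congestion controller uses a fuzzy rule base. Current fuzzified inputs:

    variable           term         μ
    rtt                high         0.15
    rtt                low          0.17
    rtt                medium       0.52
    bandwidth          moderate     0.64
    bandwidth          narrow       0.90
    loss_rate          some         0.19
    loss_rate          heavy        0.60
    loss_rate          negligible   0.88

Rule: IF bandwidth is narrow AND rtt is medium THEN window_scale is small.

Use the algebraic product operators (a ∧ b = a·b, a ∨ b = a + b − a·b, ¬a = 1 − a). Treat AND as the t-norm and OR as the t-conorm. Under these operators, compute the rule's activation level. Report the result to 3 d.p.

firing strength: narrow=0.90, medium=0.52; AND[a·b] → w = 0.4680

0.468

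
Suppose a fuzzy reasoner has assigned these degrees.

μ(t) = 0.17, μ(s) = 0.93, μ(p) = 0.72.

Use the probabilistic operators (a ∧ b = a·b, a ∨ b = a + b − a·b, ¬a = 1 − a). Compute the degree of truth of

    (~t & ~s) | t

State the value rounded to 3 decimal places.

~t = 1 − 0.1700 = 0.8300
~s = 1 − 0.9300 = 0.0700
~t & ~s = a·b on (0.8300, 0.0700) = 0.0581
(~t & ~s) | t = a + b − a·b on (0.0581, 0.1700) = 0.2182

0.218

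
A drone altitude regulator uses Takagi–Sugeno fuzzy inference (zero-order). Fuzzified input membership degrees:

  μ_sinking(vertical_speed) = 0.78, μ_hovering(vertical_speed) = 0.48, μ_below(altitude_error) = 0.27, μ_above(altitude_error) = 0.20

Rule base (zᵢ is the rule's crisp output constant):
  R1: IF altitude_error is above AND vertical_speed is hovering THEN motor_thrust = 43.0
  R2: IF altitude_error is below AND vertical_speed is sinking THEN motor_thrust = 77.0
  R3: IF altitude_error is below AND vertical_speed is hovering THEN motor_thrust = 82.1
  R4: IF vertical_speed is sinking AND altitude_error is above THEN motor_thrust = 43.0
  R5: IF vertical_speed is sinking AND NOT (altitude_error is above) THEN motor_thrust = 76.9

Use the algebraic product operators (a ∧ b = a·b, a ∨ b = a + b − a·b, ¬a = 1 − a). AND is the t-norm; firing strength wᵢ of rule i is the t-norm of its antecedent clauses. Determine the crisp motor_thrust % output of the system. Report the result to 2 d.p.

R1 (z=43.0): above=0.20, hovering=0.48; AND[a·b] → w = 0.0960
R2 (z=77.0): below=0.27, sinking=0.78; AND[a·b] → w = 0.2106
R3 (z=82.1): below=0.27, hovering=0.48; AND[a·b] → w = 0.1296
R4 (z=43.0): sinking=0.78, above=0.20; AND[a·b] → w = 0.1560
R5 (z=76.9): sinking=0.78, ¬above=1−0.20=0.80; AND[a·b] → w = 0.6240
Weighted average = (0.0960·43.0 + 0.2106·77.0 + 0.1296·82.1 + 0.1560·43.0 + 0.6240·76.9) / (0.0960 + 0.2106 + 0.1296 + 0.1560 + 0.6240)
  = 85.6780 / 1.2162 = 70.45

70.45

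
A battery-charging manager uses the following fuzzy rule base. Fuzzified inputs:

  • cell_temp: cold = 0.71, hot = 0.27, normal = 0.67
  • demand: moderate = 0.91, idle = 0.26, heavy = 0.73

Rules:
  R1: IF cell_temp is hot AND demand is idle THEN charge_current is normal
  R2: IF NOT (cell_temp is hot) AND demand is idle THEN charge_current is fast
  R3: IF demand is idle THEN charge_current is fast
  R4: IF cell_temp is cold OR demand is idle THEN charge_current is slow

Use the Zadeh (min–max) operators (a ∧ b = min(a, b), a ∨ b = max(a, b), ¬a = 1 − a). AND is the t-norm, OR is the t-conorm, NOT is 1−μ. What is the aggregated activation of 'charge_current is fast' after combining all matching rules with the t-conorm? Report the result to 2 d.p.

R1: hot=0.27, idle=0.26; AND[min(a, b)] → w = 0.26
R2: ¬hot=1−0.27=0.73, idle=0.26; AND[min(a, b)] → w = 0.26
R3: idle=0.26 → w = 0.26
R4: cold=0.71, idle=0.26; OR[max(a, b)] → w = 0.71
Rules with consequent 'fast': {R2, R3} → strengths 0.26, 0.26
Aggregate via t-conorm [max(a, b)]: 0.26

0.26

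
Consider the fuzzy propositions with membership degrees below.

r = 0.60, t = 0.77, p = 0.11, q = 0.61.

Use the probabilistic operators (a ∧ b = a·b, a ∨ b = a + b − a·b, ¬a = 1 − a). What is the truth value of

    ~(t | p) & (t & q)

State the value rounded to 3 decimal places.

0.096

t | p = a + b − a·b on (0.7700, 0.1100) = 0.7953
~(t | p) = 1 − 0.7953 = 0.2047
t & q = a·b on (0.7700, 0.6100) = 0.4697
~(t | p) & (t & q) = a·b on (0.2047, 0.4697) = 0.0961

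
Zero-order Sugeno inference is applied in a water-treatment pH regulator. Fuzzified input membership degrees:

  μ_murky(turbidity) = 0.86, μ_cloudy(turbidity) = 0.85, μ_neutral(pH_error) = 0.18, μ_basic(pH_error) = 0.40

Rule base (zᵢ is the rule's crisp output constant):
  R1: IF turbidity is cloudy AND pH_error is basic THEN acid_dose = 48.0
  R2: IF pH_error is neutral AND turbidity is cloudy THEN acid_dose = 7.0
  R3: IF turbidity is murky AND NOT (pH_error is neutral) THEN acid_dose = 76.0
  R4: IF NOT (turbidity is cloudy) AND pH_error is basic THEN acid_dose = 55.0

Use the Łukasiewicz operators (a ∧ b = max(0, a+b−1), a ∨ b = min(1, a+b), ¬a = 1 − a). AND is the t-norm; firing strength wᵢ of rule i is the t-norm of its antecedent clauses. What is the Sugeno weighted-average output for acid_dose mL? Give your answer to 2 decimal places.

66.55

R1 (z=48.0): cloudy=0.85, basic=0.40; AND[max(0, a+b−1)] → w = 0.25
R2 (z=7.0): neutral=0.18, cloudy=0.85; AND[max(0, a+b−1)] → w = 0.03
R3 (z=76.0): murky=0.86, ¬neutral=1−0.18=0.82; AND[max(0, a+b−1)] → w = 0.68
R4 (z=55.0): ¬cloudy=1−0.85=0.15, basic=0.40; AND[max(0, a+b−1)] → w = 0.00
Weighted average = (0.25·48.0 + 0.03·7.0 + 0.68·76.0 + 0.00·55.0) / (0.25 + 0.03 + 0.68 + 0.00)
  = 63.8900 / 0.9600 = 66.55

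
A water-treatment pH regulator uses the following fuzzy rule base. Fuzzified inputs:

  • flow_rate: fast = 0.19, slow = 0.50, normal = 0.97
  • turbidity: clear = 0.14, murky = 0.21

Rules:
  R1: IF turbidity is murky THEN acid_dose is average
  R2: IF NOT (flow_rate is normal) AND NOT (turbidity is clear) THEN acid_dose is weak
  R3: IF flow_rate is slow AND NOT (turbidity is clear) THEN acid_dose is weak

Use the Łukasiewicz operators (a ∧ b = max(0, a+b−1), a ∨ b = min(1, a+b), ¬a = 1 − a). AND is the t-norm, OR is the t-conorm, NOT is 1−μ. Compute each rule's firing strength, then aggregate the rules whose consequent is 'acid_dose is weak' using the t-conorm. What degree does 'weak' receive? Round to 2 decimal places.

R1: murky=0.21 → w = 0.21
R2: ¬normal=1−0.97=0.03, ¬clear=1−0.14=0.86; AND[max(0, a+b−1)] → w = 0.00
R3: slow=0.50, ¬clear=1−0.14=0.86; AND[max(0, a+b−1)] → w = 0.36
Rules with consequent 'weak': {R2, R3} → strengths 0.00, 0.36
Aggregate via t-conorm [min(1, a+b)]: 0.36

0.36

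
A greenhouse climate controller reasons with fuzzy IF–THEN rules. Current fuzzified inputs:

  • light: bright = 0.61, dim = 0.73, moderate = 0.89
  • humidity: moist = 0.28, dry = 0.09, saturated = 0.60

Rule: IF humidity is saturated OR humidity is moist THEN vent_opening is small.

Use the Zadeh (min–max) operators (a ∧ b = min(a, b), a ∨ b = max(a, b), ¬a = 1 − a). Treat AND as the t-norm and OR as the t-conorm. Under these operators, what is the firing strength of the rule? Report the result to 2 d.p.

0.60

firing strength: saturated=0.60, moist=0.28; OR[max(a, b)] → w = 0.60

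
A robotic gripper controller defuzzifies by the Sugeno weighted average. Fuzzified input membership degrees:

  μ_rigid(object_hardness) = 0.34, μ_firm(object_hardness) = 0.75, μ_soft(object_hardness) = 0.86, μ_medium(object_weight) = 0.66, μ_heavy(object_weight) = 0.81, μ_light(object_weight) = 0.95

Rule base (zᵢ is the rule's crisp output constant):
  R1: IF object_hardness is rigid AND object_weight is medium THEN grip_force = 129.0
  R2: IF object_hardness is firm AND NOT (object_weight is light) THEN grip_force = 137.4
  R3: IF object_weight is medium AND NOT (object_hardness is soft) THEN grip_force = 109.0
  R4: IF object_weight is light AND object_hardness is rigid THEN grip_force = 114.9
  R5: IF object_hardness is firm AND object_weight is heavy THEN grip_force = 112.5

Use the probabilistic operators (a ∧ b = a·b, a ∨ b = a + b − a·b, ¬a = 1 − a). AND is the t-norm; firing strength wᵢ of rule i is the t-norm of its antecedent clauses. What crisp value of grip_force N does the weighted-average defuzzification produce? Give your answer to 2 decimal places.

116.46

R1 (z=129.0): rigid=0.34, medium=0.66; AND[a·b] → w = 0.2244
R2 (z=137.4): firm=0.75, ¬light=1−0.95=0.05; AND[a·b] → w = 0.0375
R3 (z=109.0): medium=0.66, ¬soft=1−0.86=0.14; AND[a·b] → w = 0.0924
R4 (z=114.9): light=0.95, rigid=0.34; AND[a·b] → w = 0.3230
R5 (z=112.5): firm=0.75, heavy=0.81; AND[a·b] → w = 0.6075
Weighted average = (0.2244·129.0 + 0.0375·137.4 + 0.0924·109.0 + 0.3230·114.9 + 0.6075·112.5) / (0.2244 + 0.0375 + 0.0924 + 0.3230 + 0.6075)
  = 149.6282 / 1.2848 = 116.46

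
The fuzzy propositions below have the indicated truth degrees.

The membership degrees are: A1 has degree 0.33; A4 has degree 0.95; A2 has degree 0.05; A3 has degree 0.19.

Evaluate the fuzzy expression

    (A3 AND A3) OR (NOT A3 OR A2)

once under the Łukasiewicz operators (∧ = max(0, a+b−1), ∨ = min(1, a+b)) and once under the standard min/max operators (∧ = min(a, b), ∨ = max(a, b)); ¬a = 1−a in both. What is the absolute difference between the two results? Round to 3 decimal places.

Under Łukasiewicz:
  A3 AND A3 = max(0, a+b−1) on (0.19, 0.19) = 0.00
  NOT A3 = 1 − 0.19 = 0.81
  NOT A3 OR A2 = min(1, a+b) on (0.81, 0.05) = 0.86
  (A3 AND A3) OR (NOT A3 OR A2) = min(1, a+b) on (0.00, 0.86) = 0.86
  → value = 0.8600
Under standard min/max:
  A3 AND A3 = min(a, b) on (0.19, 0.19) = 0.19
  NOT A3 = 1 − 0.19 = 0.81
  NOT A3 OR A2 = max(a, b) on (0.81, 0.05) = 0.81
  (A3 AND A3) OR (NOT A3 OR A2) = max(a, b) on (0.19, 0.81) = 0.81
  → value = 0.8100
|0.8600 − 0.8100| = 0.050

0.050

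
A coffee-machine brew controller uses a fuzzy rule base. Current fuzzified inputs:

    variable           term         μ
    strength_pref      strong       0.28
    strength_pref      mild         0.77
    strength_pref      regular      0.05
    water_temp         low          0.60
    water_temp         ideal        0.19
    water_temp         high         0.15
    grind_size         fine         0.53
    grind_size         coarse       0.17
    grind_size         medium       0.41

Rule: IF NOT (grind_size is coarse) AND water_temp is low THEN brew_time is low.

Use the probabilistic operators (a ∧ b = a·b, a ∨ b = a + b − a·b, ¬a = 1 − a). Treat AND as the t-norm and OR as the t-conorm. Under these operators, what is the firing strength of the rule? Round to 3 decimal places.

0.498

firing strength: ¬coarse=1−0.17=0.83, low=0.60; AND[a·b] → w = 0.4980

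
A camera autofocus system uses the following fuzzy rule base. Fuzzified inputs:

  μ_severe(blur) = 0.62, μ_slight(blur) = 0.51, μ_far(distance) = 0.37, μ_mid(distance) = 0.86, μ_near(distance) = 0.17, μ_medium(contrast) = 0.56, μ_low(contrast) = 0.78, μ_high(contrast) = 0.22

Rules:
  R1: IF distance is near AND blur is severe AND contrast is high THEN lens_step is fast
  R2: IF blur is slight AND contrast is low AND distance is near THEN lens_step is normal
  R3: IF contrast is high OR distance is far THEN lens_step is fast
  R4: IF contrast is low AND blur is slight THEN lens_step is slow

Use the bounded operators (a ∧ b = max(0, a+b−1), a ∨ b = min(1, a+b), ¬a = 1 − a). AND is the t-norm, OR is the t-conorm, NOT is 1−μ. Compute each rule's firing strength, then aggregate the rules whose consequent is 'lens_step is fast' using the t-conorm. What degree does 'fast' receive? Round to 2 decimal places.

R1: near=0.17, severe=0.62, high=0.22; AND[max(0, a+b−1)] → w = 0.00
R2: slight=0.51, low=0.78, near=0.17; AND[max(0, a+b−1)] → w = 0.00
R3: high=0.22, far=0.37; OR[min(1, a+b)] → w = 0.59
R4: low=0.78, slight=0.51; AND[max(0, a+b−1)] → w = 0.29
Rules with consequent 'fast': {R1, R3} → strengths 0.00, 0.59
Aggregate via t-conorm [min(1, a+b)]: 0.59

0.59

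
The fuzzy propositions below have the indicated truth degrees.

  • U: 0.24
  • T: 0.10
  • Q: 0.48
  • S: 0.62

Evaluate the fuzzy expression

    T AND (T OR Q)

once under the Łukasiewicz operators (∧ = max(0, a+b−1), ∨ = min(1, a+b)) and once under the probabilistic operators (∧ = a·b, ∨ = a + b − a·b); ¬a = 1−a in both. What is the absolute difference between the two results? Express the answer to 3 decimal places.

Under Łukasiewicz:
  T OR Q = min(1, a+b) on (0.10, 0.48) = 0.58
  T AND (T OR Q) = max(0, a+b−1) on (0.10, 0.58) = 0.00
  → value = 0.0000
Under probabilistic:
  T OR Q = a + b − a·b on (0.1000, 0.4800) = 0.5320
  T AND (T OR Q) = a·b on (0.1000, 0.5320) = 0.0532
  → value = 0.0532
|0.0000 − 0.0532| = 0.053

0.053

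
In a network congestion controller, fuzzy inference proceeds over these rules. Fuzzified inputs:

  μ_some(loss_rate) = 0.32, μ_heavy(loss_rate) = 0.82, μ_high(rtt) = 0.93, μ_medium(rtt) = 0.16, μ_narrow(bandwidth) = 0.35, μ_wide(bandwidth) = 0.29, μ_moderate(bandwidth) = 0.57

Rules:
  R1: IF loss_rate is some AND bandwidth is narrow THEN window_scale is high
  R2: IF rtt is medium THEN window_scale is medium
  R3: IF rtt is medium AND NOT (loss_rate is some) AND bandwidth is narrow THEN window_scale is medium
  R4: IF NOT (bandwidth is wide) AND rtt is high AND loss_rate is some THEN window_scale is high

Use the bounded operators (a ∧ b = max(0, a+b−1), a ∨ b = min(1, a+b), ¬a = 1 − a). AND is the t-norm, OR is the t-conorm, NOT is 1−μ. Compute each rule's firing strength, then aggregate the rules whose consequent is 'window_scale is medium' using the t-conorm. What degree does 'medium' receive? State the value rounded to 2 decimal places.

0.16

R1: some=0.32, narrow=0.35; AND[max(0, a+b−1)] → w = 0.00
R2: medium=0.16 → w = 0.16
R3: medium=0.16, ¬some=1−0.32=0.68, narrow=0.35; AND[max(0, a+b−1)] → w = 0.00
R4: ¬wide=1−0.29=0.71, high=0.93, some=0.32; AND[max(0, a+b−1)] → w = 0.00
Rules with consequent 'medium': {R2, R3} → strengths 0.16, 0.00
Aggregate via t-conorm [min(1, a+b)]: 0.16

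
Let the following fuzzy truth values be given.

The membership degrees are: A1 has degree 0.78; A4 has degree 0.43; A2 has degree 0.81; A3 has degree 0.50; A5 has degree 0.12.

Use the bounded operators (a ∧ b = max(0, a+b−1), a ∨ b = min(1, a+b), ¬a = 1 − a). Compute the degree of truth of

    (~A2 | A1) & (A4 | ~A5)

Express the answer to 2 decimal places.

0.97

~A2 = 1 − 0.81 = 0.19
~A2 | A1 = min(1, a+b) on (0.19, 0.78) = 0.97
~A5 = 1 − 0.12 = 0.88
A4 | ~A5 = min(1, a+b) on (0.43, 0.88) = 1.00
(~A2 | A1) & (A4 | ~A5) = max(0, a+b−1) on (0.97, 1.00) = 0.97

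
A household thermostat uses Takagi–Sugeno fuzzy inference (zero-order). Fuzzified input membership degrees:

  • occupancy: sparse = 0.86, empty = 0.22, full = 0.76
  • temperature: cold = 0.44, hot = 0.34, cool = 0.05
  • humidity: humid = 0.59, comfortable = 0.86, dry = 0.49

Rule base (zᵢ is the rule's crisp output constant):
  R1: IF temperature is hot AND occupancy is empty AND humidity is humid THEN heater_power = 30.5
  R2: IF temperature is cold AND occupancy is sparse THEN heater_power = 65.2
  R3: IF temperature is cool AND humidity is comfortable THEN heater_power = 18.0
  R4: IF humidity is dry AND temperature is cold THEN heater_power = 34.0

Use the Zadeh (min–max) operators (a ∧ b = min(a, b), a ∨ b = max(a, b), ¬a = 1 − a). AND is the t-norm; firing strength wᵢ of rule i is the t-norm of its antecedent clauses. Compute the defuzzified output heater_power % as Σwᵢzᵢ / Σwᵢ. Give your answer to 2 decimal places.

44.57

R1 (z=30.5): hot=0.34, empty=0.22, humid=0.59; AND[min(a, b)] → w = 0.22
R2 (z=65.2): cold=0.44, sparse=0.86; AND[min(a, b)] → w = 0.44
R3 (z=18.0): cool=0.05, comfortable=0.86; AND[min(a, b)] → w = 0.05
R4 (z=34.0): dry=0.49, cold=0.44; AND[min(a, b)] → w = 0.44
Weighted average = (0.22·30.5 + 0.44·65.2 + 0.05·18.0 + 0.44·34.0) / (0.22 + 0.44 + 0.05 + 0.44)
  = 51.2580 / 1.1500 = 44.57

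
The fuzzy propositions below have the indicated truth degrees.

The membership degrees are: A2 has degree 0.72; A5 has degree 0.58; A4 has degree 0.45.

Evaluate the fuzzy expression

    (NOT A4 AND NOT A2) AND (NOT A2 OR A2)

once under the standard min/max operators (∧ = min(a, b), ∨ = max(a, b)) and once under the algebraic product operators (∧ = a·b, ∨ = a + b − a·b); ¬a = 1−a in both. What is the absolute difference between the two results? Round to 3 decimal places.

0.157

Under standard min/max:
  NOT A4 = 1 − 0.45 = 0.55
  NOT A2 = 1 − 0.72 = 0.28
  NOT A4 AND NOT A2 = min(a, b) on (0.55, 0.28) = 0.28
  NOT A2 = 1 − 0.72 = 0.28
  NOT A2 OR A2 = max(a, b) on (0.28, 0.72) = 0.72
  (NOT A4 AND NOT A2) AND (NOT A2 OR A2) = min(a, b) on (0.28, 0.72) = 0.28
  → value = 0.2800
Under algebraic product:
  NOT A4 = 1 − 0.4500 = 0.5500
  NOT A2 = 1 − 0.7200 = 0.2800
  NOT A4 AND NOT A2 = a·b on (0.5500, 0.2800) = 0.1540
  NOT A2 = 1 − 0.7200 = 0.2800
  NOT A2 OR A2 = a + b − a·b on (0.2800, 0.7200) = 0.7984
  (NOT A4 AND NOT A2) AND (NOT A2 OR A2) = a·b on (0.1540, 0.7984) = 0.1230
  → value = 0.1230
|0.2800 − 0.1230| = 0.157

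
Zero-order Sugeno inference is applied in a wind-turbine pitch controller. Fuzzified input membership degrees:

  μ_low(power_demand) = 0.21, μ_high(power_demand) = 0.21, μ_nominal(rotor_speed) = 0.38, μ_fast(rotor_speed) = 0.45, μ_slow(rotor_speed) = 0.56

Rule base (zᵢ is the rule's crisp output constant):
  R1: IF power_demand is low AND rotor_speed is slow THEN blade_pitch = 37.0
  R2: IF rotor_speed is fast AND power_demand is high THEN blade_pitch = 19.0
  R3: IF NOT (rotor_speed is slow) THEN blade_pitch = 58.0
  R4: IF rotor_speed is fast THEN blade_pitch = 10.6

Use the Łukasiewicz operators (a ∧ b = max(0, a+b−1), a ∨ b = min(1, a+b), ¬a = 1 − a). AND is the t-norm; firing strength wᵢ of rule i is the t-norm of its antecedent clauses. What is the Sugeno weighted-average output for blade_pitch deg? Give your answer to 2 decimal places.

34.03

R1 (z=37.0): low=0.21, slow=0.56; AND[max(0, a+b−1)] → w = 0.00
R2 (z=19.0): fast=0.45, high=0.21; AND[max(0, a+b−1)] → w = 0.00
R3 (z=58.0): ¬slow=1−0.56=0.44 → w = 0.44
R4 (z=10.6): fast=0.45 → w = 0.45
Weighted average = (0.00·37.0 + 0.00·19.0 + 0.44·58.0 + 0.45·10.6) / (0.00 + 0.00 + 0.44 + 0.45)
  = 30.2900 / 0.8900 = 34.03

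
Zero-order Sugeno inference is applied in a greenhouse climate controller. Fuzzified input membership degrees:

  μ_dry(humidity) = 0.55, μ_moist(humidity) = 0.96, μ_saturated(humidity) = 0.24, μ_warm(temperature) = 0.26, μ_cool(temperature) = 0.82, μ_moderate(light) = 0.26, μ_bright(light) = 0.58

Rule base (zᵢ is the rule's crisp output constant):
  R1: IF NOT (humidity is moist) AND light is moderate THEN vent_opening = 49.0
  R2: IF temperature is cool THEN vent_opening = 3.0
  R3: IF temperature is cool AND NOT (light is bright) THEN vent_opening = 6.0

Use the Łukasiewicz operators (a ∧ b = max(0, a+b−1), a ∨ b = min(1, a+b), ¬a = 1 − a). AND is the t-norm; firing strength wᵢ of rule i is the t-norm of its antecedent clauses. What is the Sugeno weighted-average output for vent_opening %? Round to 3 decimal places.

R1 (z=49.0): ¬moist=1−0.96=0.04, moderate=0.26; AND[max(0, a+b−1)] → w = 0.00
R2 (z=3.0): cool=0.82 → w = 0.82
R3 (z=6.0): cool=0.82, ¬bright=1−0.58=0.42; AND[max(0, a+b−1)] → w = 0.24
Weighted average = (0.00·49.0 + 0.82·3.0 + 0.24·6.0) / (0.00 + 0.82 + 0.24)
  = 3.9000 / 1.0600 = 3.679

3.679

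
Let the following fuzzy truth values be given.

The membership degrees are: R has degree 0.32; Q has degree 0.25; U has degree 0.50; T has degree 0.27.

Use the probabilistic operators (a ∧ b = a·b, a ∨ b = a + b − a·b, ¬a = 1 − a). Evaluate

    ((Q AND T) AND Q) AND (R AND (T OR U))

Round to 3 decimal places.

Q AND T = a·b on (0.2500, 0.2700) = 0.0675
(Q AND T) AND Q = a·b on (0.0675, 0.2500) = 0.0169
T OR U = a + b − a·b on (0.2700, 0.5000) = 0.6350
R AND (T OR U) = a·b on (0.3200, 0.6350) = 0.2032
((Q AND T) AND Q) AND (R AND (T OR U)) = a·b on (0.0169, 0.2032) = 0.0034

0.003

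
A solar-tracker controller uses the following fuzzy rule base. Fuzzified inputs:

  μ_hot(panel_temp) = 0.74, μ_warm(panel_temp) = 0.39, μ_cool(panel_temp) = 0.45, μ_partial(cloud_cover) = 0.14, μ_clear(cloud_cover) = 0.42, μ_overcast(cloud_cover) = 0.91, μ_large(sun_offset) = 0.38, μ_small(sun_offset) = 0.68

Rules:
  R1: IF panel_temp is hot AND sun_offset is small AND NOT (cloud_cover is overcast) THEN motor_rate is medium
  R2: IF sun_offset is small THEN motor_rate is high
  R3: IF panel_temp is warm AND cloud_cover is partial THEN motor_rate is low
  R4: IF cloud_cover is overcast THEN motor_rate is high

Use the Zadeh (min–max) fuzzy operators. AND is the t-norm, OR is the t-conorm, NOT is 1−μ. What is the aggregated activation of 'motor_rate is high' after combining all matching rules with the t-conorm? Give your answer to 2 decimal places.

0.91

R1: hot=0.74, small=0.68, ¬overcast=1−0.91=0.09; AND[min(a, b)] → w = 0.09
R2: small=0.68 → w = 0.68
R3: warm=0.39, partial=0.14; AND[min(a, b)] → w = 0.14
R4: overcast=0.91 → w = 0.91
Rules with consequent 'high': {R2, R4} → strengths 0.68, 0.91
Aggregate via t-conorm [max(a, b)]: 0.91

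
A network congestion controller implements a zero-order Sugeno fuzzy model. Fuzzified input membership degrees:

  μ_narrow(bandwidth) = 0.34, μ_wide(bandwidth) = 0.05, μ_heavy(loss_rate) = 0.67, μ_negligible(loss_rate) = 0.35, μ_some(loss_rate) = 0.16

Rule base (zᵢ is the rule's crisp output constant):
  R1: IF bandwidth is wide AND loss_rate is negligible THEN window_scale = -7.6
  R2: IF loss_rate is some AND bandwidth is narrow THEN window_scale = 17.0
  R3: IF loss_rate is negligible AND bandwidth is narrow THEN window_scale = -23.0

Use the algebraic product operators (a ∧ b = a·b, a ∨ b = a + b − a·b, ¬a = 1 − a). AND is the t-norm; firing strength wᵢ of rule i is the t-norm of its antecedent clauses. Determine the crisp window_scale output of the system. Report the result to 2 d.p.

R1 (z=-7.6): wide=0.05, negligible=0.35; AND[a·b] → w = 0.0175
R2 (z=17.0): some=0.16, narrow=0.34; AND[a·b] → w = 0.0544
R3 (z=-23.0): negligible=0.35, narrow=0.34; AND[a·b] → w = 0.1190
Weighted average = (0.0175·-7.6 + 0.0544·17.0 + 0.1190·-23.0) / (0.0175 + 0.0544 + 0.1190)
  = -1.9452 / 0.1909 = -10.19

-10.19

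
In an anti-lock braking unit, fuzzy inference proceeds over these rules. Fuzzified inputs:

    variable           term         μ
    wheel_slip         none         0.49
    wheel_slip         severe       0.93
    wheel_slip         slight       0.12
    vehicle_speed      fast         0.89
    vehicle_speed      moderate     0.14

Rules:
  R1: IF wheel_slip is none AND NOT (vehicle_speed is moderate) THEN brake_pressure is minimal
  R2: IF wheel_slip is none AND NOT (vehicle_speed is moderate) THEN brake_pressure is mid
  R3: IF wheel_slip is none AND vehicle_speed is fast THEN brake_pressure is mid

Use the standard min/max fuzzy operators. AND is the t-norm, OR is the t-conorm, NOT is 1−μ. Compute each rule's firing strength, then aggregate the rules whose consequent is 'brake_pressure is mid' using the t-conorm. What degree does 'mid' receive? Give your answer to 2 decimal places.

0.49

R1: none=0.49, ¬moderate=1−0.14=0.86; AND[min(a, b)] → w = 0.49
R2: none=0.49, ¬moderate=1−0.14=0.86; AND[min(a, b)] → w = 0.49
R3: none=0.49, fast=0.89; AND[min(a, b)] → w = 0.49
Rules with consequent 'mid': {R2, R3} → strengths 0.49, 0.49
Aggregate via t-conorm [max(a, b)]: 0.49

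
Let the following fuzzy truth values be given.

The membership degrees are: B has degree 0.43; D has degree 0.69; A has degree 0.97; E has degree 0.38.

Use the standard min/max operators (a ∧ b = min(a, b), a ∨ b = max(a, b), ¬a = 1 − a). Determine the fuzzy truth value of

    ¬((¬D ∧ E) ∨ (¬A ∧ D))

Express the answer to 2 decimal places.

0.69

¬D = 1 − 0.69 = 0.31
¬D ∧ E = min(a, b) on (0.31, 0.38) = 0.31
¬A = 1 − 0.97 = 0.03
¬A ∧ D = min(a, b) on (0.03, 0.69) = 0.03
(¬D ∧ E) ∨ (¬A ∧ D) = max(a, b) on (0.31, 0.03) = 0.31
¬((¬D ∧ E) ∨ (¬A ∧ D)) = 1 − 0.31 = 0.69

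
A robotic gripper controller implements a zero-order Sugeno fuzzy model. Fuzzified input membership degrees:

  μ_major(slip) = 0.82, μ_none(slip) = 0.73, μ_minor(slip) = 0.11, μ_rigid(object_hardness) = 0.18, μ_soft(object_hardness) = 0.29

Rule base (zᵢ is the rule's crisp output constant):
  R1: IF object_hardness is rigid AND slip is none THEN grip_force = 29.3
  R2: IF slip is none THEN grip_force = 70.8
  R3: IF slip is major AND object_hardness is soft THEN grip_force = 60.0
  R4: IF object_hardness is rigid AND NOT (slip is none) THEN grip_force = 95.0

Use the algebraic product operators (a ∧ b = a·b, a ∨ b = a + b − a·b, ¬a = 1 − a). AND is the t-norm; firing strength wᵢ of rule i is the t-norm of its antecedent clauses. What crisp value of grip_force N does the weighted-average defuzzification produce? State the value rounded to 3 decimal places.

R1 (z=29.3): rigid=0.18, none=0.73; AND[a·b] → w = 0.1314
R2 (z=70.8): none=0.73 → w = 0.7300
R3 (z=60.0): major=0.82, soft=0.29; AND[a·b] → w = 0.2378
R4 (z=95.0): rigid=0.18, ¬none=1−0.73=0.27; AND[a·b] → w = 0.0486
Weighted average = (0.1314·29.3 + 0.7300·70.8 + 0.2378·60.0 + 0.0486·95.0) / (0.1314 + 0.7300 + 0.2378 + 0.0486)
  = 74.4190 / 1.1478 = 64.836

64.836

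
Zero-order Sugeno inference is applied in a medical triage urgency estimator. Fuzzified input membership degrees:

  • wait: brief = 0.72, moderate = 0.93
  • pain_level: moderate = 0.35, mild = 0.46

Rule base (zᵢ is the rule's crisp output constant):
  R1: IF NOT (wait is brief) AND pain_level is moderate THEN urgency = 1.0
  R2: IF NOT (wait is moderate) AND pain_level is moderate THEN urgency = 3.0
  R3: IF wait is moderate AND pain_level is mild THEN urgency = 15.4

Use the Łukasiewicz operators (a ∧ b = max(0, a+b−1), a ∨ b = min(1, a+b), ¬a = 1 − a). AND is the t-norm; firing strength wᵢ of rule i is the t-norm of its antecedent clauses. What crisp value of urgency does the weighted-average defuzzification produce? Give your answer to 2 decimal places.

R1 (z=1.0): ¬brief=1−0.72=0.28, moderate=0.35; AND[max(0, a+b−1)] → w = 0.00
R2 (z=3.0): ¬moderate=1−0.93=0.07, moderate=0.35; AND[max(0, a+b−1)] → w = 0.00
R3 (z=15.4): moderate=0.93, mild=0.46; AND[max(0, a+b−1)] → w = 0.39
Weighted average = (0.00·1.0 + 0.00·3.0 + 0.39·15.4) / (0.00 + 0.00 + 0.39)
  = 6.0060 / 0.3900 = 15.40

15.40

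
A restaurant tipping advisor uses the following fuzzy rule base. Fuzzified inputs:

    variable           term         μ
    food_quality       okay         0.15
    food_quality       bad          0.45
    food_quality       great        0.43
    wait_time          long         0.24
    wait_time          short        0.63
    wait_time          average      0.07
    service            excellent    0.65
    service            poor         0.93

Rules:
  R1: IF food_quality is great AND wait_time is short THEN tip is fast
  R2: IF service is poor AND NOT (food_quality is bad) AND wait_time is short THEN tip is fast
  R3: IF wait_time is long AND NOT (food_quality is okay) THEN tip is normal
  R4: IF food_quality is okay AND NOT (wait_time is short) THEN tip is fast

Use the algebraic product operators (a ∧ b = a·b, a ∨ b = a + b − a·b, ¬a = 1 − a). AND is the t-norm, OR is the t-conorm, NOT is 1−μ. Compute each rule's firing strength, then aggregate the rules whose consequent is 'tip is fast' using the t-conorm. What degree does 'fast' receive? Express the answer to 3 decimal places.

0.533

R1: great=0.43, short=0.63; AND[a·b] → w = 0.2709
R2: poor=0.93, ¬bad=1−0.45=0.55, short=0.63; AND[a·b] → w = 0.3222
R3: long=0.24, ¬okay=1−0.15=0.85; AND[a·b] → w = 0.2040
R4: okay=0.15, ¬short=1−0.63=0.37; AND[a·b] → w = 0.0555
Rules with consequent 'fast': {R1, R2, R4} → strengths 0.2709, 0.3222, 0.0555
Aggregate via t-conorm [a + b − a·b]: 0.5333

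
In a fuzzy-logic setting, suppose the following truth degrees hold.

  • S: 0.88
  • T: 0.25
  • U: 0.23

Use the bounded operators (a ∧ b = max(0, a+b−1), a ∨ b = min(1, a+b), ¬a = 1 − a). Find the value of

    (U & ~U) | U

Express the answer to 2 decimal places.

~U = 1 − 0.23 = 0.77
U & ~U = max(0, a+b−1) on (0.23, 0.77) = 0.00
(U & ~U) | U = min(1, a+b) on (0.00, 0.23) = 0.23

0.23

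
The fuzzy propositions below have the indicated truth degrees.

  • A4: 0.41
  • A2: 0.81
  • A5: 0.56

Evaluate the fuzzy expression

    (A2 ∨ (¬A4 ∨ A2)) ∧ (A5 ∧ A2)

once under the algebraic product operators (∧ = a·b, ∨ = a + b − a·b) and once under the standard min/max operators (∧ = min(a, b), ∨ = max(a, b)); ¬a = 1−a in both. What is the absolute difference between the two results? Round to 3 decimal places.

0.113

Under algebraic product:
  ¬A4 = 1 − 0.4100 = 0.5900
  ¬A4 ∨ A2 = a + b − a·b on (0.5900, 0.8100) = 0.9221
  A2 ∨ (¬A4 ∨ A2) = a + b − a·b on (0.8100, 0.9221) = 0.9852
  A5 ∧ A2 = a·b on (0.5600, 0.8100) = 0.4536
  (A2 ∨ (¬A4 ∨ A2)) ∧ (A5 ∧ A2) = a·b on (0.9852, 0.4536) = 0.4469
  → value = 0.4469
Under standard min/max:
  ¬A4 = 1 − 0.41 = 0.59
  ¬A4 ∨ A2 = max(a, b) on (0.59, 0.81) = 0.81
  A2 ∨ (¬A4 ∨ A2) = max(a, b) on (0.81, 0.81) = 0.81
  A5 ∧ A2 = min(a, b) on (0.56, 0.81) = 0.56
  (A2 ∨ (¬A4 ∨ A2)) ∧ (A5 ∧ A2) = min(a, b) on (0.81, 0.56) = 0.56
  → value = 0.5600
|0.4469 − 0.5600| = 0.113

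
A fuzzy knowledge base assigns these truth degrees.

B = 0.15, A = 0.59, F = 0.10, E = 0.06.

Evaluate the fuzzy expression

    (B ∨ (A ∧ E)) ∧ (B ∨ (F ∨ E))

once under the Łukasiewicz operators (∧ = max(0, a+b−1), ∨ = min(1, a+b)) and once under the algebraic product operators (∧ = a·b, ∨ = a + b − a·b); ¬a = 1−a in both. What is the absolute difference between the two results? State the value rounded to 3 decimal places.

0.051

Under Łukasiewicz:
  A ∧ E = max(0, a+b−1) on (0.59, 0.06) = 0.00
  B ∨ (A ∧ E) = min(1, a+b) on (0.15, 0.00) = 0.15
  F ∨ E = min(1, a+b) on (0.10, 0.06) = 0.16
  B ∨ (F ∨ E) = min(1, a+b) on (0.15, 0.16) = 0.31
  (B ∨ (A ∧ E)) ∧ (B ∨ (F ∨ E)) = max(0, a+b−1) on (0.15, 0.31) = 0.00
  → value = 0.0000
Under algebraic product:
  A ∧ E = a·b on (0.5900, 0.0600) = 0.0354
  B ∨ (A ∧ E) = a + b − a·b on (0.1500, 0.0354) = 0.1801
  F ∨ E = a + b − a·b on (0.1000, 0.0600) = 0.1540
  B ∨ (F ∨ E) = a + b − a·b on (0.1500, 0.1540) = 0.2809
  (B ∨ (A ∧ E)) ∧ (B ∨ (F ∨ E)) = a·b on (0.1801, 0.2809) = 0.0506
  → value = 0.0506
|0.0000 − 0.0506| = 0.051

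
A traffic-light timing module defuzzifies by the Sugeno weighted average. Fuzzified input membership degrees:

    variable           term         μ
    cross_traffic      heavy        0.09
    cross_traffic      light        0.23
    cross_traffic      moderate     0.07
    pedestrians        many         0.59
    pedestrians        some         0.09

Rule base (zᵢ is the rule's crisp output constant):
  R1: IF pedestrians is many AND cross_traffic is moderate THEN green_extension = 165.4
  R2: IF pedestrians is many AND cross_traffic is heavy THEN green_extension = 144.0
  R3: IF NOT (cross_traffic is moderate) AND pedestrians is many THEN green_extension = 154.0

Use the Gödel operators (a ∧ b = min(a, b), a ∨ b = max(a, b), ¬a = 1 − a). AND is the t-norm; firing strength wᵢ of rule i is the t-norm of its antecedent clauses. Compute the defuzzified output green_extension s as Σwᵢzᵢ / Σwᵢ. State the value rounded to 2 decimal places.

R1 (z=165.4): many=0.59, moderate=0.07; AND[min(a, b)] → w = 0.07
R2 (z=144.0): many=0.59, heavy=0.09; AND[min(a, b)] → w = 0.09
R3 (z=154.0): ¬moderate=1−0.07=0.93, many=0.59; AND[min(a, b)] → w = 0.59
Weighted average = (0.07·165.4 + 0.09·144.0 + 0.59·154.0) / (0.07 + 0.09 + 0.59)
  = 115.3980 / 0.7500 = 153.86

153.86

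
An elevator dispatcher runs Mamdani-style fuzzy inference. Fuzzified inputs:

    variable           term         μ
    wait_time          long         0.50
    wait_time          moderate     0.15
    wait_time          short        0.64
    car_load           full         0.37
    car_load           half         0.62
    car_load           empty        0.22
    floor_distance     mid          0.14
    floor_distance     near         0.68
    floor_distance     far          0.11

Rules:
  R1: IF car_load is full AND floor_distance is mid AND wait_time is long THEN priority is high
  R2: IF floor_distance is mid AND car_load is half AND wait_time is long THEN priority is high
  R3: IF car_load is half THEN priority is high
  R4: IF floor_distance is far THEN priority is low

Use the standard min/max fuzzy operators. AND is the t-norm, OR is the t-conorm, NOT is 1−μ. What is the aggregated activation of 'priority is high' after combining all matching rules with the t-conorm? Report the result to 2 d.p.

0.62

R1: full=0.37, mid=0.14, long=0.50; AND[min(a, b)] → w = 0.14
R2: mid=0.14, half=0.62, long=0.50; AND[min(a, b)] → w = 0.14
R3: half=0.62 → w = 0.62
R4: far=0.11 → w = 0.11
Rules with consequent 'high': {R1, R2, R3} → strengths 0.14, 0.14, 0.62
Aggregate via t-conorm [max(a, b)]: 0.62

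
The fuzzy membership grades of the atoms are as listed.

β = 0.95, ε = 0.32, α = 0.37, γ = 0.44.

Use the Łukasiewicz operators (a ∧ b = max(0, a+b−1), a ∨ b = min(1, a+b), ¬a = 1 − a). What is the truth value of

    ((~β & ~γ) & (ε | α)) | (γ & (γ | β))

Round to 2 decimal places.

~β = 1 − 0.95 = 0.05
~γ = 1 − 0.44 = 0.56
~β & ~γ = max(0, a+b−1) on (0.05, 0.56) = 0.00
ε | α = min(1, a+b) on (0.32, 0.37) = 0.69
(~β & ~γ) & (ε | α) = max(0, a+b−1) on (0.00, 0.69) = 0.00
γ | β = min(1, a+b) on (0.44, 0.95) = 1.00
γ & (γ | β) = max(0, a+b−1) on (0.44, 1.00) = 0.44
((~β & ~γ) & (ε | α)) | (γ & (γ | β)) = min(1, a+b) on (0.00, 0.44) = 0.44

0.44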